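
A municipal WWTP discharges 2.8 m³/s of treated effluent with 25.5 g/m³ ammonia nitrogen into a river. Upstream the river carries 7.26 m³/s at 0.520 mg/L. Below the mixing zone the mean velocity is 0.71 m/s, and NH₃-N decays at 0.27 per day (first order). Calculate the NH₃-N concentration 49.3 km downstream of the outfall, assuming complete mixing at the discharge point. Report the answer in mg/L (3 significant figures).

6.02 mg/L

After complete mixing, C₀ = (2.8·25.5 + 7.26·0.52) / 10.06 = 7.473 mg/L.
Travel time t = 4.93e+04 m / 0.71 m/s = 6.944e+04 s = 0.8037 d.
C = 7.473·exp(−0.27·0.8037) = 7.473·0.8049 = 6.015 mg/L.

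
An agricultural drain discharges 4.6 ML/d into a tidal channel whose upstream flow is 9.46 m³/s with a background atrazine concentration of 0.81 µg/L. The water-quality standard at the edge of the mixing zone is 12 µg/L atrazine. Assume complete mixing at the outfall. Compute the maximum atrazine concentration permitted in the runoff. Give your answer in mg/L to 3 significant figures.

4.6 ML/d = 0.05324 m³/s.
0.81 µg/L = 0.00081 mg/L.
12 µg/L = 0.012 mg/L.
Mass balance: 0.012·9.513 = 0.05324·Cₑ + 9.46·0.00081.
Cₑ = (0.1142 − 0.007663) / 0.05324 = 2 mg/L.

2.00 mg/L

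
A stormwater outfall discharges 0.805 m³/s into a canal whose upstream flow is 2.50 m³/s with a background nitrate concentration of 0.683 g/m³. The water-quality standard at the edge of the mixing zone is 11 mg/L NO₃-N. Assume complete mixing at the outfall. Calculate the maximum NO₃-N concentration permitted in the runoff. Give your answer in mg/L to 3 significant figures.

43.0 mg/L

Mass balance: 11·3.305 = 0.805·Cₑ + 2.5·0.683.
Cₑ = (36.36 − 1.708) / 0.805 = 43.04 mg/L.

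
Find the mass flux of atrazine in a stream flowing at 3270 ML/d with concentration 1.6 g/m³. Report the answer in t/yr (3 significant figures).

3270 ML/d = 37.85 m³/s.
Mass flux = Q·C = 37.85 m³/s × 1.6 g/m³ = 60.56 g/s.
= 60.56 g/s × 31.56 = 1911 t/yr.

1910 t/yr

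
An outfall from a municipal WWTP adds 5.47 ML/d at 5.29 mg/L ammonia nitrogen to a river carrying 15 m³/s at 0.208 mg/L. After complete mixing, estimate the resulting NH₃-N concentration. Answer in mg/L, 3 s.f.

5.47 ML/d = 0.06331 m³/s.
Flow-weighted mixing gives C = (0.06331·5.29 + 15·0.208) / (0.06331 + 15) = 3.455/15.06 = 0.2294 mg/L.

0.229 mg/L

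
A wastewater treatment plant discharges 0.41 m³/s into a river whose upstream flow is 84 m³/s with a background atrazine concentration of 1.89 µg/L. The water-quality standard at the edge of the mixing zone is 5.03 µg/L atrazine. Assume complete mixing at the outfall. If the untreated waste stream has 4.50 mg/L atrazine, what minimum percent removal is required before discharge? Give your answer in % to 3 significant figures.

1.89 µg/L = 0.00189 mg/L.
5.03 µg/L = 0.00503 mg/L.
Mass balance: 0.00503·84.41 = 0.41·Cₑ + 84·0.00189.
Cₑ = (0.4246 − 0.1588) / 0.41 = 0.6483 mg/L.
Required removal = 1 − 0.6483/4.50 = 85.59 %.

85.6 %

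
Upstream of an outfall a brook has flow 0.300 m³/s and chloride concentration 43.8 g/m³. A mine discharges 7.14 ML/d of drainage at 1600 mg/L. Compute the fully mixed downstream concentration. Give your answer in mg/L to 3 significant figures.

380 mg/L

7.14 ML/d = 0.08264 m³/s.
By mass balance at complete mixing, C = (0.08264·1600 + 0.3·43.8) / (0.08264 + 0.3) = 145.4/0.3826 = 379.9 mg/L.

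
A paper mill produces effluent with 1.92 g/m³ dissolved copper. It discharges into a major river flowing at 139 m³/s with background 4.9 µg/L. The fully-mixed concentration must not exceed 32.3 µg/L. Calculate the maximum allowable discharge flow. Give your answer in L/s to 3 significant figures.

4.9 µg/L = 0.0049 mg/L.
32.3 µg/L = 0.0323 mg/L.
Mass balance at complete mixing: C_std·(Q_w + Q_r) = Q_w·C_e + Q_r·C_b.
Rearranging, Q_w = Q_r·(C_std − C_b)/(C_e − C_std) = 139·(0.0323 − 0.0049) / (1.92 − 0.0323) = 2.018 m³/s.
= 2018 L/s.

2020 L/s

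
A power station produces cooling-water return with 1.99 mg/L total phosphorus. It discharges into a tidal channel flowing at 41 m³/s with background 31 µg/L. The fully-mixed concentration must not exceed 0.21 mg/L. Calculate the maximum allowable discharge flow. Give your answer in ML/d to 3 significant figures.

31 µg/L = 0.031 mg/L.
Mass balance at complete mixing: C_std·(Q_w + Q_r) = Q_w·C_e + Q_r·C_b.
Rearranging, Q_w = Q_r·(C_std − C_b)/(C_e − C_std) = 41·(0.21 − 0.031) / (1.99 − 0.21) = 4.123 m³/s.
= 356.2 ML/d.

356 ML/d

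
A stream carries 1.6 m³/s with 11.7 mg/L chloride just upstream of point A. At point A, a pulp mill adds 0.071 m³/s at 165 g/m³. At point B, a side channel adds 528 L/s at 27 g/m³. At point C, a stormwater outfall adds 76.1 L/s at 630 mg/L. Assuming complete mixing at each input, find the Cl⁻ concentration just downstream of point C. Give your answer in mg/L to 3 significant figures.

40.7 mg/L

After input A: C = (1.6·11.7 + 0.071·165) / 1.671 = 18.21 mg/L.
528 L/s = 0.528 m³/s.
After input B: C = (1.671·18.21 + 0.528·27) / 2.199 = 20.32 mg/L.
76.1 L/s = 0.0761 m³/s.
After input C: C = (2.199·20.32 + 0.0761·630) / 2.275 = 40.72 mg/L.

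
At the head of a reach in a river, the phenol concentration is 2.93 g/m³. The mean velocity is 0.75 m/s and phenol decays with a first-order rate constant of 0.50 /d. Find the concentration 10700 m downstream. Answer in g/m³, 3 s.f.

Travel time t = 10700 m / 0.75 m/s = 1.07e+04/0.75 = 1.427e+04 s = 0.1651 d.
First-order decay: C = 2.93·exp(−0.50·0.1651) = 2.93·0.9208 = 2.698 g/m³.

2.70 g/m³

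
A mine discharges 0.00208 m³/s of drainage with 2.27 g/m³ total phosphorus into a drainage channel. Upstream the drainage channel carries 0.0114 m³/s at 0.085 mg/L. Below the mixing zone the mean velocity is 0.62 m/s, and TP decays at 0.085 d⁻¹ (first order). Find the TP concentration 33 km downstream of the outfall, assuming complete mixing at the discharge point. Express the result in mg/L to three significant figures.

After complete mixing, C₀ = (0.00208·2.27 + 0.0114·0.085) / 0.01348 = 0.4222 mg/L.
Travel time t = 3.3e+04 m / 0.62 m/s = 5.323e+04 s = 0.616 d.
C = 0.4222·exp(−0.085·0.616) = 0.4222·0.949 = 0.4006 mg/L.

0.401 mg/L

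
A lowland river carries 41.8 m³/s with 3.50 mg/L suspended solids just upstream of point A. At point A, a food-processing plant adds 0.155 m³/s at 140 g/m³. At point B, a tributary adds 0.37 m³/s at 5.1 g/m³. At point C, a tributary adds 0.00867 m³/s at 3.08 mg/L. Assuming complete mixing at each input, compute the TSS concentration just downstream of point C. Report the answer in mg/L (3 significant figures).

After input A: C = (41.8·3.5 + 0.155·140) / 41.95 = 4.004 mg/L.
After input B: C = (41.95·4.004 + 0.37·5.1) / 42.32 = 4.014 mg/L.
After input C: C = (42.32·4.014 + 0.00867·3.08) / 42.33 = 4.014 mg/L.

4.01 mg/L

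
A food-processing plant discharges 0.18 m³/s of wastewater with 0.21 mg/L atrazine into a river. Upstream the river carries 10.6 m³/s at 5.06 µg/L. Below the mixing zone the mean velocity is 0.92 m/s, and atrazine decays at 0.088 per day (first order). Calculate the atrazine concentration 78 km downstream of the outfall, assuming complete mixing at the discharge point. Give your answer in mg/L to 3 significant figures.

5.06 µg/L = 0.00506 mg/L.
After complete mixing, C₀ = (0.18·0.21 + 10.6·0.00506) / 10.78 = 0.008482 mg/L.
Travel time t = 7.8e+04 m / 0.92 m/s = 8.478e+04 s = 0.9813 d.
C = 0.008482·exp(−0.088·0.9813) = 0.008482·0.9173 = 0.00778 mg/L.

0.00778 mg/L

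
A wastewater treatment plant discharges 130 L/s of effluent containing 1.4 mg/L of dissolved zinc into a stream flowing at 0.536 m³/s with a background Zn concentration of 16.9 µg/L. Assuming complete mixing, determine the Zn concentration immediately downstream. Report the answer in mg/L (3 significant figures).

130 L/s = 0.13 m³/s.
16.9 µg/L = 0.0169 mg/L.
Flow-weighted mixing gives C = (0.13·1.4 + 0.536·0.0169) / (0.13 + 0.536) = 0.1911/0.666 = 0.2869 mg/L.

0.287 mg/L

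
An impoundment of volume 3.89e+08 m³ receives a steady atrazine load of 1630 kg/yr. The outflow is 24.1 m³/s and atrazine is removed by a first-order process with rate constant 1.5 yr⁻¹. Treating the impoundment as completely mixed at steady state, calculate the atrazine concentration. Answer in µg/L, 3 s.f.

1.21 µg/L

Outflow Q = 24.1 m³/s × 3.156e+07 s/yr = 7.605e+08 m³/yr.
Steady-state CSTR mass balance: W = Q·C + k·V·C, so C = W/(Q + kV).
Q + kV = 7.605e+08 + 1.5·3.89e+08 = 1.344e+09 m³/yr.
C = 1630/1.344e+09 = 1.213e-06 kg/m³ = 0.001213 mg/L = 1.213 µg/L.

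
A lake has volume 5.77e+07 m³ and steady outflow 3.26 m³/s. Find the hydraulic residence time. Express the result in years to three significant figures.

Q = 3.26 m³/s × 3.156e+07 s/yr = 1.029e+08 m³/yr.
Hydraulic residence time τ = V/Q = 5.77e+07/1.029e+08 = 0.5609 yr.

0.561 yr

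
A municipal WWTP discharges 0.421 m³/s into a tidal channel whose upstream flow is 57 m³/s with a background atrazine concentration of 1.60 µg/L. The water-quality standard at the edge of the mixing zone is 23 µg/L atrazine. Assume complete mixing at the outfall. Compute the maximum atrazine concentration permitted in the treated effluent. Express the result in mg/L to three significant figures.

2.92 mg/L

1.60 µg/L = 0.0016 mg/L.
23 µg/L = 0.023 mg/L.
Mass balance: 0.023·57.42 = 0.421·Cₑ + 57·0.0016.
Cₑ = (1.321 − 0.0912) / 0.421 = 2.92 mg/L.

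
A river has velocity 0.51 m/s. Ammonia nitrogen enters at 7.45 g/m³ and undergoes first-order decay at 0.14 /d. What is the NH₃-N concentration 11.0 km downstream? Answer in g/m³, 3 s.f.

7.19 g/m³

Travel time t = 11.0 km / 0.51 m/s = 1.1e+04/0.51 = 2.157e+04 s = 0.2496 d.
First-order decay: C = 7.45·exp(−0.14·0.2496) = 7.45·0.9657 = 7.194 g/m³.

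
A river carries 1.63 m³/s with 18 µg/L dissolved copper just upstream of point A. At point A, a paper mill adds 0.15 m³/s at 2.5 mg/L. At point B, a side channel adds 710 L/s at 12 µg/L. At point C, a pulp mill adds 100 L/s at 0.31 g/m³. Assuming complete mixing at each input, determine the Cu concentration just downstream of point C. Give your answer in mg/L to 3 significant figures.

18 µg/L = 0.018 mg/L.
After input A: C = (1.63·0.018 + 0.15·2.5) / 1.78 = 0.2272 mg/L.
710 L/s = 0.71 m³/s.
12 µg/L = 0.012 mg/L.
After input B: C = (1.78·0.2272 + 0.71·0.012) / 2.49 = 0.1658 mg/L.
100 L/s = 0.1 m³/s.
After input C: C = (2.49·0.1658 + 0.1·0.31) / 2.59 = 0.1714 mg/L.

0.171 mg/L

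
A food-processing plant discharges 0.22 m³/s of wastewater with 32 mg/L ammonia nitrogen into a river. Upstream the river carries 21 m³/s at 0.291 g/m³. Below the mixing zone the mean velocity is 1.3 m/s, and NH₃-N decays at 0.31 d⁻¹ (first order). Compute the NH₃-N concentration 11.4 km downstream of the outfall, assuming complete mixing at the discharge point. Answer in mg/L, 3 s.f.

After complete mixing, C₀ = (0.22·32 + 21·0.291) / 21.22 = 0.6197 mg/L.
Travel time t = 1.14e+04 m / 1.3 m/s = 8769 s = 0.1015 d.
C = 0.6197·exp(−0.31·0.1015) = 0.6197·0.969 = 0.6005 mg/L.

0.601 mg/L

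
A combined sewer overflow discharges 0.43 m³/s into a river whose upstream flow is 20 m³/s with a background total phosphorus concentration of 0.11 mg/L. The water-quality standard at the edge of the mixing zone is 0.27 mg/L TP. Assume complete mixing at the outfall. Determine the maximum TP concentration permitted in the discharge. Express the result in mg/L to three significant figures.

Mass balance: 0.27·20.43 = 0.43·Cₑ + 20·0.11.
Cₑ = (5.516 − 2.2) / 0.43 = 7.712 mg/L.

7.71 mg/L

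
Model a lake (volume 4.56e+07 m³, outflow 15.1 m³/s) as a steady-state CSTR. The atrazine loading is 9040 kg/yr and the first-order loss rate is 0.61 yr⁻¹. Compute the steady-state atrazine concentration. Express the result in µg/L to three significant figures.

Outflow Q = 15.1 m³/s × 3.156e+07 s/yr = 4.765e+08 m³/yr.
Steady-state CSTR mass balance: W = Q·C + k·V·C, so C = W/(Q + kV).
Q + kV = 4.765e+08 + 0.61·4.56e+07 = 5.043e+08 m³/yr.
C = 9040/5.043e+08 = 1.792e-05 kg/m³ = 0.01792 mg/L = 17.92 µg/L.

17.9 µg/L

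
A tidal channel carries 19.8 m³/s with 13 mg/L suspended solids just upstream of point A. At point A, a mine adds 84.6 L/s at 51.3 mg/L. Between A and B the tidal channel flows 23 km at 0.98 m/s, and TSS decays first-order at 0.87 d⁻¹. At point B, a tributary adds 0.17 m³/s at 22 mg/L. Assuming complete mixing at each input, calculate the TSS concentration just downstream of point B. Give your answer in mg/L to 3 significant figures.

10.5 mg/L

84.6 L/s = 0.0846 m³/s.
After input A: C = (19.8·13 + 0.0846·51.3) / 19.88 = 13.16 mg/L.
Over the 23 km reach to input B (t = 2.347e+04 s = 0.2716 d), decay gives C = 13.16·exp(−0.87·0.2716) = 10.39 mg/L.
After input B: C = (19.88·10.39 + 0.17·22) / 20.05 = 10.49 mg/L.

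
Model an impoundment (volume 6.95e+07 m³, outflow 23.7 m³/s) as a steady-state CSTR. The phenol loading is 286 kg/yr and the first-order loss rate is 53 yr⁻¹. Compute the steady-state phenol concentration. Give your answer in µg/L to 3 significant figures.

Outflow Q = 23.7 m³/s × 3.156e+07 s/yr = 7.479e+08 m³/yr.
Steady-state CSTR mass balance: W = Q·C + k·V·C, so C = W/(Q + kV).
Q + kV = 7.479e+08 + 53·6.95e+07 = 4.431e+09 m³/yr.
C = 286/4.431e+09 = 6.454e-08 kg/m³ = 6.454e-05 mg/L = 0.06454 µg/L.

0.0645 µg/L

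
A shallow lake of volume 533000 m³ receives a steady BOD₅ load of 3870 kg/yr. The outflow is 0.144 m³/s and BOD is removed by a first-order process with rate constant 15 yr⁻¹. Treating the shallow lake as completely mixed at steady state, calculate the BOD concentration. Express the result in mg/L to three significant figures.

Outflow Q = 0.144 m³/s × 3.156e+07 s/yr = 4.544e+06 m³/yr.
Steady-state CSTR mass balance: W = Q·C + k·V·C, so C = W/(Q + kV).
Q + kV = 4.544e+06 + 15·533000 = 1.254e+07 m³/yr.
C = 3870/1.254e+07 = 0.0003086 kg/m³ = 0.3086 mg/L.

0.309 mg/L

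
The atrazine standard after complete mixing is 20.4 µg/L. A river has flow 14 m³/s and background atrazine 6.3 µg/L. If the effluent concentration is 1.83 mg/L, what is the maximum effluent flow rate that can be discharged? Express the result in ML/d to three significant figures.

6.3 µg/L = 0.0063 mg/L.
20.4 µg/L = 0.0204 mg/L.
Mass balance at complete mixing: C_std·(Q_w + Q_r) = Q_w·C_e + Q_r·C_b.
Rearranging, Q_w = Q_r·(C_std − C_b)/(C_e − C_std) = 14·(0.0204 − 0.0063) / (1.83 − 0.0204) = 0.1091 m³/s.
= 9.425 ML/d.

9.42 ML/d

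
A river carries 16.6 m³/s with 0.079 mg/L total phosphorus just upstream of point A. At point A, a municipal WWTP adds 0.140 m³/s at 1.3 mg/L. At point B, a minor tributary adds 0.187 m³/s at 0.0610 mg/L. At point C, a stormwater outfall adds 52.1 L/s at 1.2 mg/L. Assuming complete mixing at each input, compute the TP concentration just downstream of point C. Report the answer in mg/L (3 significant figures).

After input A: C = (16.6·0.079 + 0.14·1.3) / 16.74 = 0.08921 mg/L.
After input B: C = (16.74·0.08921 + 0.187·0.061) / 16.93 = 0.0889 mg/L.
52.1 L/s = 0.0521 m³/s.
After input C: C = (16.93·0.0889 + 0.0521·1.2) / 16.98 = 0.09231 mg/L.

0.0923 mg/L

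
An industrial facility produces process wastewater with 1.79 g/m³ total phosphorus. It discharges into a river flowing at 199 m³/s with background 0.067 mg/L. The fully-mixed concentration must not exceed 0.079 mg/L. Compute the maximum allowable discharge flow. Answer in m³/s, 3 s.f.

1.40 m³/s

Mass balance at complete mixing: C_std·(Q_w + Q_r) = Q_w·C_e + Q_r·C_b.
Rearranging, Q_w = Q_r·(C_std − C_b)/(C_e − C_std) = 199·(0.079 − 0.067) / (1.79 − 0.079) = 1.396 m³/s.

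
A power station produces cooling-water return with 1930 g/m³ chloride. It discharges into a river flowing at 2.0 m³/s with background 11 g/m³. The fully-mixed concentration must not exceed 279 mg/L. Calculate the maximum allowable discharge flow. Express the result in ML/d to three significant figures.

Mass balance at complete mixing: C_std·(Q_w + Q_r) = Q_w·C_e + Q_r·C_b.
Rearranging, Q_w = Q_r·(C_std − C_b)/(C_e − C_std) = 2.0·(279 − 11) / (1930 − 279) = 0.3247 m³/s.
= 28.05 ML/d.

28.0 ML/d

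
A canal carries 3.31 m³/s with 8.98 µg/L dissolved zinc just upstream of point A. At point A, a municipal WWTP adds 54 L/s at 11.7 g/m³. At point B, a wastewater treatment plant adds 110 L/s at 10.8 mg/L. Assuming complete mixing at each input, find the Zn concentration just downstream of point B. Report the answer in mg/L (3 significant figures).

8.98 µg/L = 0.00898 mg/L.
54 L/s = 0.054 m³/s.
After input A: C = (3.31·0.00898 + 0.054·11.7) / 3.364 = 0.1966 mg/L.
110 L/s = 0.11 m³/s.
After input B: C = (3.364·0.1966 + 0.11·10.8) / 3.474 = 0.5324 mg/L.

0.532 mg/L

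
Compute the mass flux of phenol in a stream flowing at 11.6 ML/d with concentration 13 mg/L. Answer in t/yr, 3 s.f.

55.1 t/yr

11.6 ML/d = 0.1343 m³/s.
Mass flux = Q·C = 0.1343 m³/s × 13 g/m³ = 1.745 g/s.
= 1.745 g/s × 31.56 = 55.08 t/yr.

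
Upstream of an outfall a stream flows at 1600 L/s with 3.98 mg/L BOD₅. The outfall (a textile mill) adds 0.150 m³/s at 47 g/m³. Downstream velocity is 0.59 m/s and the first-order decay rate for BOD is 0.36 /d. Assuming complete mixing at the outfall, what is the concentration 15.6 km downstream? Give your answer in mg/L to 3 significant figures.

6.87 mg/L

1600 L/s = 1.6 m³/s.
After complete mixing, C₀ = (0.15·47 + 1.6·3.98) / 1.75 = 7.667 mg/L.
Travel time t = 1.56e+04 m / 0.59 m/s = 2.644e+04 s = 0.306 d.
C = 7.667·exp(−0.36·0.306) = 7.667·0.8957 = 6.868 mg/L.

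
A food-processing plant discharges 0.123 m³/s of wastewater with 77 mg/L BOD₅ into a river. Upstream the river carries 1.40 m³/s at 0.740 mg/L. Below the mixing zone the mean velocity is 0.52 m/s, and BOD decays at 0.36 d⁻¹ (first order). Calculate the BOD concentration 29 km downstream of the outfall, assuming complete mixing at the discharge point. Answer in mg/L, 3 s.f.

After complete mixing, C₀ = (0.123·77 + 1.4·0.74) / 1.523 = 6.899 mg/L.
Travel time t = 2.9e+04 m / 0.52 m/s = 5.577e+04 s = 0.6455 d.
C = 6.899·exp(−0.36·0.6455) = 6.899·0.7927 = 5.468 mg/L.

5.47 mg/L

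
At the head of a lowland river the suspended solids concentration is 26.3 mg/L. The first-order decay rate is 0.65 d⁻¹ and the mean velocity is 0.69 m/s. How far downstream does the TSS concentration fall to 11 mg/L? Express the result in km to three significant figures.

79.9 km

From C = C₀·e^(−kt), t = ln(C₀/C)/k = ln(26.3/11)/0.65 = 0.8717/0.65 = 1.341 d.
Distance = v·t = 0.69 m/s × 1.159e+05 s = 7.995e+04 m = 79.95 km.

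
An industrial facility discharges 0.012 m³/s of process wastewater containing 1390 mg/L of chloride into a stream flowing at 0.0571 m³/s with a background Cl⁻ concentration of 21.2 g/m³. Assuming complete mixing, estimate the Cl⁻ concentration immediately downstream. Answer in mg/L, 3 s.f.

Flow-weighted mixing gives C = (0.012·1390 + 0.0571·21.2) / (0.012 + 0.0571) = 17.89/0.0691 = 258.9 mg/L.

259 mg/L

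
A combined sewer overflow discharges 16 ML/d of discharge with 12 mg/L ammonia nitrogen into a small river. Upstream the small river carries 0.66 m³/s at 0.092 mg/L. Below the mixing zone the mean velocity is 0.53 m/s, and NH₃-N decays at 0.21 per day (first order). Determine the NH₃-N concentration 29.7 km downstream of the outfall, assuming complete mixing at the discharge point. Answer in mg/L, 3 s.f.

2.36 mg/L

16 ML/d = 0.1852 m³/s.
After complete mixing, C₀ = (0.1852·12 + 0.66·0.092) / 0.8452 = 2.701 mg/L.
Travel time t = 2.97e+04 m / 0.53 m/s = 5.604e+04 s = 0.6486 d.
C = 2.701·exp(−0.21·0.6486) = 2.701·0.8727 = 2.357 mg/L.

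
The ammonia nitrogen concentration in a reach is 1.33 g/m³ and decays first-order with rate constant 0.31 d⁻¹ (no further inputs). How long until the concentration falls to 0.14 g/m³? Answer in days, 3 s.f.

t = ln(C₀/C)/k = ln(1.33/0.14)/0.31 = 2.251/0.31 = 7.262 d.

7.26 d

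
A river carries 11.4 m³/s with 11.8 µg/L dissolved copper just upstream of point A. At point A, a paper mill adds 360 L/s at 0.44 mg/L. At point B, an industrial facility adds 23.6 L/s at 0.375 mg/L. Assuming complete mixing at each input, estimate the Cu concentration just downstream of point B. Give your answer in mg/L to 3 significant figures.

0.0256 mg/L

11.8 µg/L = 0.0118 mg/L.
360 L/s = 0.36 m³/s.
After input A: C = (11.4·0.0118 + 0.36·0.44) / 11.76 = 0.02491 mg/L.
23.6 L/s = 0.0236 m³/s.
After input B: C = (11.76·0.02491 + 0.0236·0.375) / 11.78 = 0.02561 mg/L.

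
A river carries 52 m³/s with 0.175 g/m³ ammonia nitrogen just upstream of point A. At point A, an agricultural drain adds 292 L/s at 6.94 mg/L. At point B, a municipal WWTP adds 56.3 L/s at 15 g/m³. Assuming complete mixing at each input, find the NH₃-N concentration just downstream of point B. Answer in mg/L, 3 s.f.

0.229 mg/L

292 L/s = 0.292 m³/s.
After input A: C = (52·0.175 + 0.292·6.94) / 52.29 = 0.2128 mg/L.
56.3 L/s = 0.0563 m³/s.
After input B: C = (52.29·0.2128 + 0.0563·15) / 52.35 = 0.2287 mg/L.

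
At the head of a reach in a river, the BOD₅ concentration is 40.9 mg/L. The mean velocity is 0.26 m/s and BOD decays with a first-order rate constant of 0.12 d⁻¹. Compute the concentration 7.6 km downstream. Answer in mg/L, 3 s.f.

39.3 mg/L

Travel time t = 7.6 km / 0.26 m/s = 7600/0.26 = 2.923e+04 s = 0.3383 d.
First-order decay: C = 40.9·exp(−0.12·0.3383) = 40.9·0.9602 = 39.27 mg/L.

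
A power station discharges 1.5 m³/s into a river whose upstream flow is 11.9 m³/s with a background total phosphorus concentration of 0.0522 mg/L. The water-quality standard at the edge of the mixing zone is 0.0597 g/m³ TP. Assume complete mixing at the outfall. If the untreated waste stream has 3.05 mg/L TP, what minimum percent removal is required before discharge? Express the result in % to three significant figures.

Mass balance: 0.0597·13.4 = 1.5·Cₑ + 11.9·0.0522.
Cₑ = (0.8 − 0.6212) / 1.5 = 0.1192 mg/L.
Required removal = 1 − 0.1192/3.05 = 96.09 %.

96.1 %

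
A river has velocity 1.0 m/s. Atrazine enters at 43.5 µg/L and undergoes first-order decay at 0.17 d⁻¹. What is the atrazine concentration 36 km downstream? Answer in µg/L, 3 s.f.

40.5 µg/L

Travel time t = 36 km / 1.0 m/s = 3.6e+04/1.0 = 3.6e+04 s = 0.4167 d.
First-order decay: C = 43.5·exp(−0.17·0.4167) = 43.5·0.9316 = 40.53 µg/L.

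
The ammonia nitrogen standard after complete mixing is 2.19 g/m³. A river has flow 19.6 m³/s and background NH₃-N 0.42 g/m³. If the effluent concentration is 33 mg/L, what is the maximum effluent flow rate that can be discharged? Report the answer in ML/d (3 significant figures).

Mass balance at complete mixing: C_std·(Q_w + Q_r) = Q_w·C_e + Q_r·C_b.
Rearranging, Q_w = Q_r·(C_std − C_b)/(C_e − C_std) = 19.6·(2.19 − 0.42) / (33 − 2.19) = 1.126 m³/s.
= 97.29 ML/d.

97.3 ML/d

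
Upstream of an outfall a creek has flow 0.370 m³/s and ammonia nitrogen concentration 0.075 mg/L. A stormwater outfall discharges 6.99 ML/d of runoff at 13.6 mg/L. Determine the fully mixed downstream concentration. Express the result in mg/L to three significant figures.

2.50 mg/L

6.99 ML/d = 0.0809 m³/s.
Flow-weighted mixing gives C = (0.0809·13.6 + 0.37·0.075) / (0.0809 + 0.37) = 1.128/0.4509 = 2.502 mg/L.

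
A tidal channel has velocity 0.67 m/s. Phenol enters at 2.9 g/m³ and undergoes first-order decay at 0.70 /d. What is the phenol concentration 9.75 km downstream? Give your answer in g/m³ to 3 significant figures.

Travel time t = 9.75 km / 0.67 m/s = 9750/0.67 = 1.455e+04 s = 0.1684 d.
First-order decay: C = 2.9·exp(−0.70·0.1684) = 2.9·0.8888 = 2.577 g/m³.

2.58 g/m³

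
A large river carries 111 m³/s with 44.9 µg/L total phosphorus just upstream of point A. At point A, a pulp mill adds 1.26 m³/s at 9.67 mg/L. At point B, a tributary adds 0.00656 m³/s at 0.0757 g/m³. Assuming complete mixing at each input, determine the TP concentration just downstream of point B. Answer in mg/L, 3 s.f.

0.153 mg/L

44.9 µg/L = 0.0449 mg/L.
After input A: C = (111·0.0449 + 1.26·9.67) / 112.3 = 0.1529 mg/L.
After input B: C = (112.3·0.1529 + 0.00656·0.0757) / 112.3 = 0.1529 mg/L.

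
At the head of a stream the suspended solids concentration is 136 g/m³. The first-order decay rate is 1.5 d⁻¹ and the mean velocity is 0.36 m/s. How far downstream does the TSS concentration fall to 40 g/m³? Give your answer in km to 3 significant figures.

25.4 km

From C = C₀·e^(−kt), t = ln(C₀/C)/k = ln(136/40)/1.5 = 1.224/1.5 = 0.8159 d.
Distance = v·t = 0.36 m/s × 7.049e+04 s = 2.538e+04 m = 25.38 km.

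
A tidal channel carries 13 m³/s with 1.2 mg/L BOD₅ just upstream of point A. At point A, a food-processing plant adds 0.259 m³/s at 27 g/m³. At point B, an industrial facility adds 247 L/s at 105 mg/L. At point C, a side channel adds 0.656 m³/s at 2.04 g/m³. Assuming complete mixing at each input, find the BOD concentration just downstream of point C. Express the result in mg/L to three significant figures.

After input A: C = (13·1.2 + 0.259·27) / 13.26 = 1.704 mg/L.
247 L/s = 0.247 m³/s.
After input B: C = (13.26·1.704 + 0.247·105) / 13.51 = 3.593 mg/L.
After input C: C = (13.51·3.593 + 0.656·2.04) / 14.16 = 3.521 mg/L.

3.52 mg/L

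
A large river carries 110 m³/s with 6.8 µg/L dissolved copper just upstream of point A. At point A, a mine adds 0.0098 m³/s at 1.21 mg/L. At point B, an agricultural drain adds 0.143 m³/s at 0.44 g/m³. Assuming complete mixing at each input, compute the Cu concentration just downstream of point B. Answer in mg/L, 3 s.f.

6.8 µg/L = 0.0068 mg/L.
After input A: C = (110·0.0068 + 0.0098·1.21) / 110 = 0.006907 mg/L.
After input B: C = (110·0.006907 + 0.143·0.44) / 110.2 = 0.007469 mg/L.

0.00747 mg/L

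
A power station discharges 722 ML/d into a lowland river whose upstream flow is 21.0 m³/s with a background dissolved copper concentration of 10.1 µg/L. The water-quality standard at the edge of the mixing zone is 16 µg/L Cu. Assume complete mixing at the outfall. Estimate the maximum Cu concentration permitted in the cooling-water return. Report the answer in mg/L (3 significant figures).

0.0308 mg/L

722 ML/d = 8.356 m³/s.
10.1 µg/L = 0.0101 mg/L.
16 µg/L = 0.016 mg/L.
Mass balance: 0.016·29.36 = 8.356·Cₑ + 21·0.0101.
Cₑ = (0.4697 − 0.2121) / 8.356 = 0.03083 mg/L.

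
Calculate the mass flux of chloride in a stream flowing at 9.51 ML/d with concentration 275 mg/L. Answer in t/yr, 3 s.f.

955 t/yr

9.51 ML/d = 0.1101 m³/s.
Mass flux = Q·C = 0.1101 m³/s × 275 g/m³ = 30.27 g/s.
= 30.27 g/s × 31.56 = 955.2 t/yr.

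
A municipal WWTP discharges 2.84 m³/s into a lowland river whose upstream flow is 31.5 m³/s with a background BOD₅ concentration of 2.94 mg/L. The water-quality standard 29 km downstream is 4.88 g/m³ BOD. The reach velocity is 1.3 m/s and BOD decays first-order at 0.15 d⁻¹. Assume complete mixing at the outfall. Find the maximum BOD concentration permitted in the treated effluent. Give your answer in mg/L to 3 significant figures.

28.7 mg/L

Travel time to the compliance point: t = 2.9e+04/1.3 = 2.231e+04 s = 0.2582 d; decay factor exp(−0.15·0.2582) = 0.962.
So the concentration just after mixing may be at most 4.88/0.962 = 5.073 mg/L.
Mass balance: 5.073·34.34 = 2.84·Cₑ + 31.5·2.94.
Cₑ = (174.2 − 92.61) / 2.84 = 28.73 mg/L.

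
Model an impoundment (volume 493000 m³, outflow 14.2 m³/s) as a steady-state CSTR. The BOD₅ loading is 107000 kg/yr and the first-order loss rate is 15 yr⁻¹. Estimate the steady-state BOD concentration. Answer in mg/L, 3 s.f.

0.235 mg/L

Outflow Q = 14.2 m³/s × 3.156e+07 s/yr = 4.481e+08 m³/yr.
Steady-state CSTR mass balance: W = Q·C + k·V·C, so C = W/(Q + kV).
Q + kV = 4.481e+08 + 15·493000 = 4.555e+08 m³/yr.
C = 107000/4.555e+08 = 0.0002349 kg/m³ = 0.2349 mg/L.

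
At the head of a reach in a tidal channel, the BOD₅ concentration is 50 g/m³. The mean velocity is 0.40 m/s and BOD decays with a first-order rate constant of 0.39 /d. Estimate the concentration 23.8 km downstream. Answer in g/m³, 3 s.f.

38.2 g/m³

Travel time t = 23.8 km / 0.40 m/s = 2.38e+04/0.40 = 5.95e+04 s = 0.6887 d.
First-order decay: C = 50·exp(−0.39·0.6887) = 50·0.7645 = 38.22 g/m³.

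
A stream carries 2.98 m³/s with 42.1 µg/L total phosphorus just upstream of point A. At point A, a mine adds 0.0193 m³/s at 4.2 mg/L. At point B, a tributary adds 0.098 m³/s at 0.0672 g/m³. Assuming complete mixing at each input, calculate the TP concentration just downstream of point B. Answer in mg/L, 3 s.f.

42.1 µg/L = 0.0421 mg/L.
After input A: C = (2.98·0.0421 + 0.0193·4.2) / 2.999 = 0.06886 mg/L.
After input B: C = (2.999·0.06886 + 0.098·0.0672) / 3.097 = 0.0688 mg/L.

0.0688 mg/L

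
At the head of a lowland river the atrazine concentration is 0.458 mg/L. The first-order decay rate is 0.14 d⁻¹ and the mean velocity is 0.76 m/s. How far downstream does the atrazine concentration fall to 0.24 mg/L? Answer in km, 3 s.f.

303 km

From C = C₀·e^(−kt), t = ln(C₀/C)/k = ln(0.458/0.24)/0.14 = 0.6462/0.14 = 4.616 d.
Distance = v·t = 0.76 m/s × 3.988e+05 s = 3.031e+05 m = 303.1 km.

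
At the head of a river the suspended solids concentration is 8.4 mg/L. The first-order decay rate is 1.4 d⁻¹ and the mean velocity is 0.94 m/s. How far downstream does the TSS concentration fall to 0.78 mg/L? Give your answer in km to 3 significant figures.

138 km

From C = C₀·e^(−kt), t = ln(C₀/C)/k = ln(8.4/0.78)/1.4 = 2.377/1.4 = 1.698 d.
Distance = v·t = 0.94 m/s × 1.467e+05 s = 1.379e+05 m = 137.9 km.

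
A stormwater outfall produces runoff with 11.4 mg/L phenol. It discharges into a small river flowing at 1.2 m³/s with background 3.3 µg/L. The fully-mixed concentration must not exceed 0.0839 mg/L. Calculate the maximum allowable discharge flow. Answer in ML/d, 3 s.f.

3.3 µg/L = 0.0033 mg/L.
Mass balance at complete mixing: C_std·(Q_w + Q_r) = Q_w·C_e + Q_r·C_b.
Rearranging, Q_w = Q_r·(C_std − C_b)/(C_e − C_std) = 1.2·(0.0839 − 0.0033) / (11.4 − 0.0839) = 0.008547 m³/s.
= 0.7385 ML/d.

0.738 ML/d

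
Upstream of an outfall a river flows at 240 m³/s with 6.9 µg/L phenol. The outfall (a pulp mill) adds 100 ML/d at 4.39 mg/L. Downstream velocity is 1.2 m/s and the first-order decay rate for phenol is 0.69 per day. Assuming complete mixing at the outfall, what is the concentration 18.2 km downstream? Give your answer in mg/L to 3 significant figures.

100 ML/d = 1.157 m³/s.
6.9 µg/L = 0.0069 mg/L.
After complete mixing, C₀ = (1.157·4.39 + 240·0.0069) / 241.2 = 0.02794 mg/L.
Travel time t = 1.82e+04 m / 1.2 m/s = 1.517e+04 s = 0.1755 d.
C = 0.02794·exp(−0.69·0.1755) = 0.02794·0.8859 = 0.02475 mg/L.

0.0247 mg/L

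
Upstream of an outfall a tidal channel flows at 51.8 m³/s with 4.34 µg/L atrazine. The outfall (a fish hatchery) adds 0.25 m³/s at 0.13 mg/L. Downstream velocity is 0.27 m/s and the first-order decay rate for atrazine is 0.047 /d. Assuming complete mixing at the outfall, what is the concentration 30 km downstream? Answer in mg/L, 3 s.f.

0.00465 mg/L

4.34 µg/L = 0.00434 mg/L.
After complete mixing, C₀ = (0.25·0.13 + 51.8·0.00434) / 52.05 = 0.004944 mg/L.
Travel time t = 3e+04 m / 0.27 m/s = 1.111e+05 s = 1.286 d.
C = 0.004944·exp(−0.047·1.286) = 0.004944·0.9413 = 0.004654 mg/L.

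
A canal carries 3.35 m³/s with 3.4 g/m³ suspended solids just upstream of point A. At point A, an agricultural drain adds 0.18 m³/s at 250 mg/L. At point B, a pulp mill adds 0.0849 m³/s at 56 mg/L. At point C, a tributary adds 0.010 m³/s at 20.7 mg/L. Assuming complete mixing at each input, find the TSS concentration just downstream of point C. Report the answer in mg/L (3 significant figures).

16.9 mg/L

After input A: C = (3.35·3.4 + 0.18·250) / 3.53 = 15.97 mg/L.
After input B: C = (3.53·15.97 + 0.0849·56) / 3.615 = 16.91 mg/L.
After input C: C = (3.615·16.91 + 0.01·20.7) / 3.625 = 16.92 mg/L.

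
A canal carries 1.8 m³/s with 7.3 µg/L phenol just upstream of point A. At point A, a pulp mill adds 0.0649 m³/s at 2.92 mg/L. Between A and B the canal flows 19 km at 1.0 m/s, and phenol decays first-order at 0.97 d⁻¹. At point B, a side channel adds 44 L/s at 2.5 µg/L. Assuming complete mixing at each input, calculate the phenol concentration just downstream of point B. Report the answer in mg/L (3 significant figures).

7.3 µg/L = 0.0073 mg/L.
After input A: C = (1.8·0.0073 + 0.0649·2.92) / 1.865 = 0.1087 mg/L.
Over the 19 km reach to input B (t = 1.9e+04 s = 0.2199 d), decay gives C = 0.1087·exp(−0.97·0.2199) = 0.08779 mg/L.
44 L/s = 0.044 m³/s.
2.5 µg/L = 0.0025 mg/L.
After input B: C = (1.865·0.08779 + 0.044·0.0025) / 1.909 = 0.08582 mg/L.

0.0858 mg/L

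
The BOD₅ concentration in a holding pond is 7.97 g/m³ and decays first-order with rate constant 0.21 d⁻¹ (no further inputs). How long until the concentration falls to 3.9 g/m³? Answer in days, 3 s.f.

t = ln(C₀/C)/k = ln(7.97/3.9)/0.21 = 0.7147/0.21 = 3.403 d.

3.40 d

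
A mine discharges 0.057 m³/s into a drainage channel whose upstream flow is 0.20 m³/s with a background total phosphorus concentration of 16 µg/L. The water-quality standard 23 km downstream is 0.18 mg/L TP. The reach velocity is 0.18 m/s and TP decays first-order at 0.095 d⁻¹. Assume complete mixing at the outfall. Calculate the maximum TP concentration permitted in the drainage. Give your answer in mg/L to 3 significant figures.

16 µg/L = 0.016 mg/L.
Travel time to the compliance point: t = 2.3e+04/0.18 = 1.278e+05 s = 1.479 d; decay factor exp(−0.095·1.479) = 0.8689.
So the concentration just after mixing may be at most 0.18/0.8689 = 0.2072 mg/L.
Mass balance: 0.2072·0.257 = 0.057·Cₑ + 0.2·0.016.
Cₑ = (0.05324 − 0.0032) / 0.057 = 0.8779 mg/L.

0.878 mg/L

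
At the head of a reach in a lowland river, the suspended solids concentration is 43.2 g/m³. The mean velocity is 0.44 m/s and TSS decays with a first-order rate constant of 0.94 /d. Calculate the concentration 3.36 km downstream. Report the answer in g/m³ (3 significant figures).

Travel time t = 3.36 km / 0.44 m/s = 3360/0.44 = 7636 s = 0.08838 d.
First-order decay: C = 43.2·exp(−0.94·0.08838) = 43.2·0.9203 = 39.76 g/m³.

39.8 g/m³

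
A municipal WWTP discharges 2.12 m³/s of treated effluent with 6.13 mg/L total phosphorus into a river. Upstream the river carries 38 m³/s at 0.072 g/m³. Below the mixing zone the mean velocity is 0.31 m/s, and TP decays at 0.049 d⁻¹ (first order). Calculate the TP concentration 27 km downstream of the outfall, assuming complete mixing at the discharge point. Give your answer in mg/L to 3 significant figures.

After complete mixing, C₀ = (2.12·6.13 + 38·0.072) / 40.12 = 0.3921 mg/L.
Travel time t = 2.7e+04 m / 0.31 m/s = 8.71e+04 s = 1.008 d.
C = 0.3921·exp(−0.049·1.008) = 0.3921·0.9518 = 0.3732 mg/L.

0.373 mg/L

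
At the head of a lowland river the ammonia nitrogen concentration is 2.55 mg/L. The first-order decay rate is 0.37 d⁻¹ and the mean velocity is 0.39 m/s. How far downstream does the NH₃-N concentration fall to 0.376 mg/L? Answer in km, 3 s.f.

174 km

From C = C₀·e^(−kt), t = ln(C₀/C)/k = ln(2.55/0.376)/0.37 = 1.914/0.37 = 5.174 d.
Distance = v·t = 0.39 m/s × 4.47e+05 s = 1.743e+05 m = 174.3 km.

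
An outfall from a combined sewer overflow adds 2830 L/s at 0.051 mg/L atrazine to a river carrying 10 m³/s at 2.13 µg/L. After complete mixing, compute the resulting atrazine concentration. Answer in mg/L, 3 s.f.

2830 L/s = 2.83 m³/s.
2.13 µg/L = 0.00213 mg/L.
Conservation of mass across the mixing zone: C = (2.83·0.051 + 10·0.00213) / (2.83 + 10) = 0.1656/12.83 = 0.01291 mg/L.

0.0129 mg/L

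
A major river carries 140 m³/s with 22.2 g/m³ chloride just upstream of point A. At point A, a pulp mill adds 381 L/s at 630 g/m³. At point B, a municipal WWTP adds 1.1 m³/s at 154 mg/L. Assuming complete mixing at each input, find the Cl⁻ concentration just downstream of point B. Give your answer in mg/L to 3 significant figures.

381 L/s = 0.381 m³/s.
After input A: C = (140·22.2 + 0.381·630) / 140.4 = 23.85 mg/L.
After input B: C = (140.4·23.85 + 1.1·154) / 141.5 = 24.86 mg/L.

24.9 mg/L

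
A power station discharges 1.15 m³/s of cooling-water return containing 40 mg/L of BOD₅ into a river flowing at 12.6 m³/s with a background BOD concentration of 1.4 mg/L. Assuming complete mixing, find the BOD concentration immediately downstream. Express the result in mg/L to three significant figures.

Flow-weighted mixing gives C = (1.15·40 + 12.6·1.4) / (1.15 + 12.6) = 63.64/13.75 = 4.628 mg/L.

4.63 mg/L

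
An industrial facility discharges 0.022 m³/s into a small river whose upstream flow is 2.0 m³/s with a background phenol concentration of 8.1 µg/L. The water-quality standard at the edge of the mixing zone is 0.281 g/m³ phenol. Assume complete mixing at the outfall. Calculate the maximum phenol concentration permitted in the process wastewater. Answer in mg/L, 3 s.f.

25.1 mg/L

8.1 µg/L = 0.0081 mg/L.
Mass balance: 0.281·2.022 = 0.022·Cₑ + 2·0.0081.
Cₑ = (0.5682 − 0.0162) / 0.022 = 25.09 mg/L.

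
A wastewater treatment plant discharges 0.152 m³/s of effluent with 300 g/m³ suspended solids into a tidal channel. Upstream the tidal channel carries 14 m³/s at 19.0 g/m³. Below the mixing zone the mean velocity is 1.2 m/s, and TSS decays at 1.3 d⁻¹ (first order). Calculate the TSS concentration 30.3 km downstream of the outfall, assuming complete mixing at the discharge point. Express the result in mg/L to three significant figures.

15.1 mg/L

After complete mixing, C₀ = (0.152·300 + 14·19) / 14.15 = 22.02 mg/L.
Travel time t = 3.03e+04 m / 1.2 m/s = 2.525e+04 s = 0.2922 d.
C = 22.02·exp(−1.3·0.2922) = 22.02·0.6839 = 15.06 mg/L.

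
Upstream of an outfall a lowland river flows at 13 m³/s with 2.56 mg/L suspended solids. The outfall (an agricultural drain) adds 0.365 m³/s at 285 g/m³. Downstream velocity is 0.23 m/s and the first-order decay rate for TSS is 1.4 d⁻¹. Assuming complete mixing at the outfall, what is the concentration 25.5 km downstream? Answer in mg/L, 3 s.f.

After complete mixing, C₀ = (0.365·285 + 13·2.56) / 13.37 = 10.27 mg/L.
Travel time t = 2.55e+04 m / 0.23 m/s = 1.109e+05 s = 1.283 d.
C = 10.27·exp(−1.4·1.283) = 10.27·0.1659 = 1.704 mg/L.

1.70 mg/L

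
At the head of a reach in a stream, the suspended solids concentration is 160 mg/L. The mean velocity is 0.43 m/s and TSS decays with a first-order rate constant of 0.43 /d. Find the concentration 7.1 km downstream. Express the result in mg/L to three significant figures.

147 mg/L

Travel time t = 7.1 km / 0.43 m/s = 7100/0.43 = 1.651e+04 s = 0.1911 d.
First-order decay: C = 160·exp(−0.43·0.1911) = 160·0.9211 = 147.4 mg/L.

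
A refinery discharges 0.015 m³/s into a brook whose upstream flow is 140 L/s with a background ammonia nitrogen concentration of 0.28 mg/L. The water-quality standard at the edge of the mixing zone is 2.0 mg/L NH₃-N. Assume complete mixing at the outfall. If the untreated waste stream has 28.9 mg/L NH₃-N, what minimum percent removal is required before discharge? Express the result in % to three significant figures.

140 L/s = 0.14 m³/s.
Mass balance: 2·0.155 = 0.015·Cₑ + 0.14·0.28.
Cₑ = (0.31 − 0.0392) / 0.015 = 18.05 mg/L.
Required removal = 1 − 18.05/28.9 = 37.53 %.

37.5 %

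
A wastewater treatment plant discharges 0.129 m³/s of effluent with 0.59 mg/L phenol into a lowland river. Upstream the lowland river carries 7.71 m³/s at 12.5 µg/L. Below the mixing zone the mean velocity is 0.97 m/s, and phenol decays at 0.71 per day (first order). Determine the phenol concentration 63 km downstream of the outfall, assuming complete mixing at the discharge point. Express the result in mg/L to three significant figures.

0.0129 mg/L

12.5 µg/L = 0.0125 mg/L.
After complete mixing, C₀ = (0.129·0.59 + 7.71·0.0125) / 7.839 = 0.022 mg/L.
Travel time t = 6.3e+04 m / 0.97 m/s = 6.495e+04 s = 0.7517 d.
C = 0.022·exp(−0.71·0.7517) = 0.022·0.5864 = 0.0129 mg/L.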